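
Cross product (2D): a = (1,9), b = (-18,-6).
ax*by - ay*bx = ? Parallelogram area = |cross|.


cross = 1*(-6) - 9*(-18) = -6 + 162 = 156
Parallelogram area = |156| = 156

cross = 156, parallelogram area = 156


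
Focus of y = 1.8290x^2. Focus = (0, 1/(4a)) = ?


a = 1.8290
4a = 7.3160
focus = (0, 1/7.3160) = (0, 0.1367)

Focus = (0, 0.1367)


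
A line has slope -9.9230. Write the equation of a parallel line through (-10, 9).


Parallel lines have equal slopes.
m2 = -9.9230
b2 = 9 + 9.9230*(-10) = -90.2300

y = -9.9230x - 90.2300


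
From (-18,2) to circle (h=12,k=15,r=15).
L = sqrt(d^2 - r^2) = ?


d = sqrt((-18-12)^2 + (2-15)^2) = sqrt(900+169) = 32.6956
L = sqrt(1069.0000 - 225) = sqrt(844.0000) = 29.0517

29.0517


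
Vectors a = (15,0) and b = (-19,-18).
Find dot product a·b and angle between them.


a·b = 15*(-19) + 0*(-18) = -285 + 0 = -285
|a| = sqrt(225+0) = 15.0000
|b| = sqrt(361+324) = 26.1725
cos(theta) = -285/(sqrt(225)*sqrt(685)) = -285/sqrt(154125) = -0.725953
theta = arccos(-285/sqrt(154125)) = 136.5482 degrees

a·b = -285, theta = 136.5482 deg


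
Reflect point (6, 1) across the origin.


Reflection rule for origin: (-x, -y)
(6, 1) -> (-6, -1)

(-6, -1)


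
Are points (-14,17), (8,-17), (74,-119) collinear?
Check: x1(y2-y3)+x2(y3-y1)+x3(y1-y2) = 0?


-14*(-17+ 119) + 8*(-119-17) + 74*(17+ 17)
= -1428 - 1088 + 2516 = 0

Yes, collinear (determinant = 0)


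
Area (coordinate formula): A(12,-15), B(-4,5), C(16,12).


12*(5-12) = -84
-4*(12+ 15) = -108
16*(-15-5) = -320
sum = -512
Area = |-512|/2 = 256.0000

256.0000 sq units


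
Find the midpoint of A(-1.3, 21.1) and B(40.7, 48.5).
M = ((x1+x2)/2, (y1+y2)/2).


Mx = (-1.3 + 40.7)/2 = 39.4/2 = 19.7000
My = (21.1 + 48.5)/2 = 69.6/2 = 34.8000

(19.7000, 34.8000)


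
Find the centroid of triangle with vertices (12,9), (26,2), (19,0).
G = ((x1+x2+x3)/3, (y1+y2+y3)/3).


Gx = (12+26+19)/3 = 57/3 = 19.0000
Gy = (9+2+0)/3 = 11/3 = 3.6667

G = (19.0000, 3.6667)


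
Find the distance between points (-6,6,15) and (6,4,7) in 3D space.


dx=12, dy=-2, dz=-8
d = sqrt(144+4+64) = sqrt(212) = 14.5602

14.5602


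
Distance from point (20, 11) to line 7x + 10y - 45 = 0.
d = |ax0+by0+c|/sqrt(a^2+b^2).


|7*20 + 10*11 - 45| = |205| = 205
sqrt(49 + 100) = sqrt(149) = 12.2066
d = 205/sqrt(149) = 16.7943

16.7943


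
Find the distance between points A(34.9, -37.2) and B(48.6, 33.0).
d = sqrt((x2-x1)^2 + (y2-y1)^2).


dx = 48.6 - 34.9 = 13.7
dy = 33.0 + 37.2 = 70.2
d = sqrt(187.69 + 4928.04) = sqrt(5115.73) = 71.5243

71.5243


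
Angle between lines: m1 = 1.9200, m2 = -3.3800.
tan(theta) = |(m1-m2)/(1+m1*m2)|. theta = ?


m1-m2 = 5.3
1+m1*m2 = -5.4896
tan(theta) = |5.3/(-5.4896)| = 0.965462
theta = arctan(|5.3/(-5.4896)|) = 43.9933 degrees (acute angle)

43.9933 degrees


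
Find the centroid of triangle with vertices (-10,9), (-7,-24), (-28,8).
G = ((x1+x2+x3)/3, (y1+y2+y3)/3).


Gx = (-10- 7- 28)/3 = -45/3 = -15.0000
Gy = (9- 24+8)/3 = -7/3 = -2.3333

G = (-15.0000, -2.3333)


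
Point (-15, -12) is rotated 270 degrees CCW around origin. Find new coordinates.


cos(270) = 0, sin(270) = -1
x' = -15*0 + 12*(-1) = -12
y' = -15*(-1) - 12*0 = 15

(-12, 15)


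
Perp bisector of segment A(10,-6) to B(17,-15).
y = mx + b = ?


Midpoint = (13.5, -10.5)
Slope of AB = dy/dx = -9/7 = -1.2857
Perp slope = -dx/dy = 7/9 = 0.7778
b = My - (perp slope)*Mx = -10.5 + (7*13.5)/(-9) = -10.5 - 10.5000 = -21.0000

y = 0.7778x - 21.0000


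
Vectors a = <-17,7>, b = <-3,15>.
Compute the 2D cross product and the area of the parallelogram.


cross = -17*15 - 7*(-3) = -255 + 21 = -234
Parallelogram area = |-234| = 234

cross = -234, parallelogram area = 234


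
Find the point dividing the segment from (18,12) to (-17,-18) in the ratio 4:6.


Px = (4*(-17) + 6*18)/10 = 40/10 = 4.0000
Py = (4*(-18) + 6*12)/10 = 0/10 = 0

P = (4.0000, 0)


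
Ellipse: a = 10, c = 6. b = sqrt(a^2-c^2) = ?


b^2 = 10^2 - (6)^2 = 100 - 36 = 64
b = sqrt(64) = 8

b = 8


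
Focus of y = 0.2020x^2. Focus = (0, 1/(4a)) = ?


a = 0.2020
4a = 0.8080
focus = (0, 1/0.8080) = (0, 1.2376)

Focus = (0, 1.2376)


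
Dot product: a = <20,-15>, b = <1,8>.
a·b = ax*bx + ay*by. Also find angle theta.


a·b = 20*1 - 15*8 = 20 - 120 = -100
|a| = sqrt(400+225) = 25.0000
|b| = sqrt(1+64) = 8.0623
cos(theta) = -100/(sqrt(625)*sqrt(65)) = -100/sqrt(40625) = -0.496139
theta = arccos(-100/sqrt(40625)) = 119.7449 degrees

a·b = -100, theta = 119.7449 deg


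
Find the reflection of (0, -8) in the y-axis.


Reflection rule for y-axis: (-x, y)
(0, -8) -> (0, -8)

(0, -8)


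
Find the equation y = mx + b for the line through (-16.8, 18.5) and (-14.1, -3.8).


m = (-22.3)/(2.7) = -8.2593
b = y1 - m*x1 = 18.5 - (-22.3*(-16.8))/(2.7) = 18.5 - 138.7556 = -120.2556

y = -8.2593x - 120.2556


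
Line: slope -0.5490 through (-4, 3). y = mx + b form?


y - 3 = -0.5490(x + 4)
y = -0.5490x + 3 + 0.5490*(-4)
y = -0.5490x + 0.8040

y = -0.5490x + 0.8040


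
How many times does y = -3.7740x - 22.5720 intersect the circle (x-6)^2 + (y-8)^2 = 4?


Substitute y = -3.7740x - 22.5720: (x-6)^2 + (-3.7740x- 22.5720-8)^2 = 4
Expand to Ax^2 + Bx + C = 0, where b-k = -30.572
A = 1+m^2 = 15.243076
B = 2(m(b-k) - h) = 2(-3.7740*(-30.572) - 6) = 218.757456
C = h^2 + (b-k)^2 - r^2 = 36 + 934.647184 - 4 = 966.647184
disc = B^2-4AC = 47854.8246 - 58938.7060 = -11083.8814
disc < 0

0 intersection points


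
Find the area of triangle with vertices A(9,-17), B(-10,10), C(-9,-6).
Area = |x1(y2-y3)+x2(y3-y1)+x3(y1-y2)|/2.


9*(10+ 6) = 144
-10*(-6+ 17) = -110
-9*(-17-10) = 243
sum = 277
Area = |277|/2 = 138.5000

138.5000 sq units


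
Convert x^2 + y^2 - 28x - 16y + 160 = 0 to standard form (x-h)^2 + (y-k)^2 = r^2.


h = -D/2 = 28/2 = 14
k = -E/2 = 16/2 = 8
r^2 = h^2 + k^2 - F = 196 + 64 - 160 = 100
r = 10

Center (14, 8), radius = 10


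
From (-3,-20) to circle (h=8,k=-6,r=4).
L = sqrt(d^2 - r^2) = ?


d = sqrt((-3-8)^2 + (-20+ 6)^2) = sqrt(121+196) = 17.8045
L = sqrt(317.0000 - 16) = sqrt(301.0000) = 17.3494

17.3494


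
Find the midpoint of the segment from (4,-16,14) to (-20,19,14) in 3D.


Mx = (4- 20)/2 = -8.0000
My = (-16+19)/2 = 1.5000
Mz = (14+14)/2 = 14.0000

M = (-8.0000, 1.5000, 14.0000)


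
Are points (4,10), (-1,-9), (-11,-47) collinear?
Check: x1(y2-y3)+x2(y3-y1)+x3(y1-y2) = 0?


4*(-9+ 47) - 1*(-47-10) - 11*(10+ 9)
= 152 + 57 - 209 = 0

Yes, collinear (determinant = 0)


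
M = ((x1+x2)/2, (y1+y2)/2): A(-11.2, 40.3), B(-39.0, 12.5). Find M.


Mx = (-11.2 - 39.0)/2 = -50.2/2 = -25.1000
My = (40.3 + 12.5)/2 = 52.8/2 = 26.4000

(-25.1000, 26.4000)


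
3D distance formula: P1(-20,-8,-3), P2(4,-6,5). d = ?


dx=24, dy=2, dz=8
d = sqrt(576+4+64) = sqrt(644) = 25.3772

25.3772


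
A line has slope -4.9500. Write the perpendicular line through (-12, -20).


Perpendicular slope = -1/m1 = -1/(-4.9500) = 0.2020
b2 = y0 - m2*x0 = -20 - 12/(-4.9500) = -20 + 2.4242 = -17.5758

y = 0.2020x - 17.5758


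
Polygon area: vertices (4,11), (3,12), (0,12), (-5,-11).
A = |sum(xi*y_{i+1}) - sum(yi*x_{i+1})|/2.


sum(xi*y_{i+1}) = 4*12 + 3*12 + 0*(-11) - 5*11 = 29
sum(yi*x_{i+1}) = 11*3 + 12*0 + 12*(-5) - 11*4 = -71
Area = |29 + 71|/2 = 100/2 = 50.0000

50.0000 sq units


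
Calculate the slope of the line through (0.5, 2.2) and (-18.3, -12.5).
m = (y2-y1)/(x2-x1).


dy = -12.5 - 2.2 = -14.7
dx = -18.3 - 0.5 = -18.8
m = -14.7/(-18.8) = 0.7819

m = 0.7819


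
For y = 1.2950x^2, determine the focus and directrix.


a = 1.2950
1/(4a) = 0.1931
Focus = (0, 0.1931)
Directrix: y = -0.1931

Focus = (0, 0.1931), Directrix: y = -0.1931


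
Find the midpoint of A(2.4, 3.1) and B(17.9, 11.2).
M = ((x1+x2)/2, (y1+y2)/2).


Mx = (2.4 + 17.9)/2 = 20.3/2 = 10.1500
My = (3.1 + 11.2)/2 = 14.3/2 = 7.1500

(10.1500, 7.1500)


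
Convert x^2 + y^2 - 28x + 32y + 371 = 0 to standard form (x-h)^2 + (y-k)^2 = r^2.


h = -D/2 = 28/2 = 14
k = -E/2 = -32/2 = -16
r^2 = h^2 + k^2 - F = 196 + 256 - 371 = 81
r = 9

Center (14, -16), radius = 9


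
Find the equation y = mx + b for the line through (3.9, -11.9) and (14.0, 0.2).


m = (12.1)/(10.1) = 1.1980
b = y1 - m*x1 = -11.9 - (12.1*3.9)/(10.1) = -11.9 - 4.6723 = -16.5723

y = 1.1980x - 16.5723


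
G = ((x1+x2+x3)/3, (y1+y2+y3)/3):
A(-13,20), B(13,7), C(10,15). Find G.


Gx = (-13+13+10)/3 = 10/3 = 3.3333
Gy = (20+7+15)/3 = 42/3 = 14.0000

G = (3.3333, 14.0000)


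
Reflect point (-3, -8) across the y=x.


Reflection rule for y=x: (y, x)
(-3, -8) -> (-8, -3)

(-8, -3)


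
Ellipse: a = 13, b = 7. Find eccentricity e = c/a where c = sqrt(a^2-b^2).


c = sqrt(169-49) = sqrt(120) = 10.9545
e = c/a = sqrt(120)/13 = 0.8427

e = 0.8427


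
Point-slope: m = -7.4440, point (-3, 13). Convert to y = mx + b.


y - 13 = -7.4440(x + 3)
y = -7.4440x + 13 + 7.4440*(-3)
y = -7.4440x - 9.3320

y = -7.4440x - 9.3320


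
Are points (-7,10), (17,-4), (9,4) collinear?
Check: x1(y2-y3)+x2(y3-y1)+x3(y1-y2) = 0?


-7*(-4-4) + 17*(4-10) + 9*(10+ 4)
= 56 - 102 + 126 = 80

No, not collinear (determinant = 80)


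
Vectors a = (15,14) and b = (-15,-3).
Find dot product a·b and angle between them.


a·b = 15*(-15) + 14*(-3) = -225 - 42 = -267
|a| = sqrt(225+196) = 20.5183
|b| = sqrt(225+9) = 15.2971
cos(theta) = -267/(sqrt(421)*sqrt(234)) = -267/sqrt(98514) = -0.850672
theta = arccos(-267/sqrt(98514)) = 148.2849 degrees

a·b = -267, theta = 148.2849 deg


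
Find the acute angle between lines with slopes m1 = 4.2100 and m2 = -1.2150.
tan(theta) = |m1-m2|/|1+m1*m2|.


m1-m2 = 5.425
1+m1*m2 = -4.11515
tan(theta) = |5.425/(-4.11515)| = 1.318299
theta = arctan(|5.425/(-4.11515)|) = 52.8178 degrees (acute angle)

52.8178 degrees


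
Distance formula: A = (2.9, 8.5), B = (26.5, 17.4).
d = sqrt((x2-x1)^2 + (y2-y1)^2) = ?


dx = 26.5 - 2.9 = 23.6
dy = 17.4 - 8.5 = 8.9
d = sqrt(556.96 + 79.21) = sqrt(636.17) = 25.2224

25.2224


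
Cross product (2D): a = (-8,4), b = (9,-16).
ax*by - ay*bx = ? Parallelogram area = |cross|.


cross = -8*(-16) - 4*9 = 128 - 36 = 92
Parallelogram area = |92| = 92

cross = 92, parallelogram area = 92


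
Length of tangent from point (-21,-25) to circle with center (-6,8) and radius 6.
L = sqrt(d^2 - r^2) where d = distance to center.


d = sqrt((-21+ 6)^2 + (-25-8)^2) = sqrt(225+1089) = 36.2491
L = sqrt(1314.0000 - 36) = sqrt(1278.0000) = 35.7491

35.7491


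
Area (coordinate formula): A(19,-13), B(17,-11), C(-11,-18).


19*(-11+ 18) = 133
17*(-18+ 13) = -85
-11*(-13+ 11) = 22
sum = 70
Area = |70|/2 = 35.0000

35.0000 sq units


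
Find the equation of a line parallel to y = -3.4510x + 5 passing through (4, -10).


Parallel lines have equal slopes.
m2 = -3.4510
b2 = -10 + 3.4510*4 = 3.8040

y = -3.4510x + 3.8040


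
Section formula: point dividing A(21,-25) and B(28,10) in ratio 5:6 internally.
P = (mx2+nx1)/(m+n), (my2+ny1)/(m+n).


Px = (5*28 + 6*21)/11 = 266/11 = 24.1818
Py = (5*10 + 6*(-25))/11 = -100/11 = -9.0909

P = (24.1818, -9.0909)


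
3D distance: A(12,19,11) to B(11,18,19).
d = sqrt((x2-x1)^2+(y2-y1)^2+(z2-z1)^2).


dx=-1, dy=-1, dz=8
d = sqrt(1+1+64) = sqrt(66) = 8.1240

8.1240


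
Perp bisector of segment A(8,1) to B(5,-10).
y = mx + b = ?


Midpoint = (6.5, -4.5)
Slope of AB = dy/dx = -11/(-3) = 3.6667
Perp slope = -dx/dy = -3/11 = -0.2727
b = My - (perp slope)*Mx = -4.5 + (-3*6.5)/(-11) = -4.5 + 1.7727 = -2.7273

y = -0.2727x - 2.7273


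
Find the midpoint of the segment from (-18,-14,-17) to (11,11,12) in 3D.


Mx = (-18+11)/2 = -3.5000
My = (-14+11)/2 = -1.5000
Mz = (-17+12)/2 = -2.5000

M = (-3.5000, -1.5000, -2.5000)


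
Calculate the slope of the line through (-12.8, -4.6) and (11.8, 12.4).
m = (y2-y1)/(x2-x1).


dy = 12.4 + 4.6 = 17.0
dx = 11.8 + 12.8 = 24.6
m = 17.0/24.6 = 0.6911

m = 0.6911


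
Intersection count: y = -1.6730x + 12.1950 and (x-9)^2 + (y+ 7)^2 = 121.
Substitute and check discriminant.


Substitute y = -1.6730x + 12.1950: (x-9)^2 + (-1.6730x+12.1950+ 7)^2 = 121
Expand to Ax^2 + Bx + C = 0, where b-k = 19.195
A = 1+m^2 = 3.798929
B = 2(m(b-k) - h) = 2(-1.6730*19.195 - 9) = -82.22647
C = h^2 + (b-k)^2 - r^2 = 81 + 368.448025 - 121 = 328.448025
disc = B^2-4AC = 6761.1924 - 4991.0029 = 1770.1895
disc > 0

2 intersection points


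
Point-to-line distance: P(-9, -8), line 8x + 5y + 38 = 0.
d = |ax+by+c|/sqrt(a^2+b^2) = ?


|8*(-9) + 5*(-8) + 38| = |-74| = 74
sqrt(64 + 25) = sqrt(89) = 9.4340
d = 74/sqrt(89) = 7.8440

7.8440


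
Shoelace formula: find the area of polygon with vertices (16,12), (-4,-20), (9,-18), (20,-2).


sum(xi*y_{i+1}) = 16*(-20) - 4*(-18) + 9*(-2) + 20*12 = -26
sum(yi*x_{i+1}) = 12*(-4) - 20*9 - 18*20 - 2*16 = -620
Area = |-26 + 620|/2 = 594/2 = 297.0000

297.0000 sq units


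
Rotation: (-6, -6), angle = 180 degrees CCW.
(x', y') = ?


cos(180) = -1, sin(180) = 0
x' = -6*(-1) + 6*0 = 6
y' = -6*0 - 6*(-1) = 6

(6, 6)


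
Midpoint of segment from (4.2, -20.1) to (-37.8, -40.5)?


Mx = (4.2 - 37.8)/2 = -33.6/2 = -16.8000
My = (-20.1 - 40.5)/2 = -60.6/2 = -30.3000

(-16.8000, -30.3000)


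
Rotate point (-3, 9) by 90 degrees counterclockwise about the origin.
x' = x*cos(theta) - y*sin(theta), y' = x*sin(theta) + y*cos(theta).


cos(90) = 0, sin(90) = 1
x' = -3*0 - 9*1 = -9
y' = -3*1 + 9*0 = -3

(-9, -3)


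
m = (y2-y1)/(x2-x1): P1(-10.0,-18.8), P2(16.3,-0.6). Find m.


dy = -0.6 + 18.8 = 18.2
dx = 16.3 + 10.0 = 26.3
m = 18.2/26.3 = 0.6920

m = 0.6920


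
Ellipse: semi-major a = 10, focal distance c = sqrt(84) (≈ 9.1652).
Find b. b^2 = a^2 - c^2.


b^2 = 10^2 - (sqrt(84))^2 = 100 - 84 = 16
b = sqrt(16) = 4

b = 4


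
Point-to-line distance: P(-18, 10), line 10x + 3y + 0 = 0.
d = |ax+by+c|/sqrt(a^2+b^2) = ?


|10*(-18) + 3*10 + 0| = |-150| = 150
sqrt(100 + 9) = sqrt(109) = 10.4403
d = 150/sqrt(109) = 14.3674

14.3674


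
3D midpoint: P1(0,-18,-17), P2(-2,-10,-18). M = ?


Mx = (0- 2)/2 = -1.0000
My = (-18- 10)/2 = -14.0000
Mz = (-17- 18)/2 = -17.5000

M = (-1.0000, -14.0000, -17.5000)


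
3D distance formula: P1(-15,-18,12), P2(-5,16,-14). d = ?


dx=10, dy=34, dz=-26
d = sqrt(100+1156+676) = sqrt(1932) = 43.9545

43.9545


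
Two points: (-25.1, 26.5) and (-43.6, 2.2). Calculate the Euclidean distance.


dx = -43.6 + 25.1 = -18.5
dy = 2.2 - 26.5 = -24.3
d = sqrt(342.25 + 590.49) = sqrt(932.74) = 30.5408

30.5408


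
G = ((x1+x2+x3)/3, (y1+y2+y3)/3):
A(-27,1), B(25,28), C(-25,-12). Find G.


Gx = (-27+25- 25)/3 = -27/3 = -9.0000
Gy = (1+28- 12)/3 = 17/3 = 5.6667

G = (-9.0000, 5.6667)


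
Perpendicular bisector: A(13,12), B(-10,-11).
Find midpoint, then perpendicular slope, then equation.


Midpoint = (1.5, 0.5)
Slope of AB = dy/dx = -23/(-23) = 1.0000
Perp slope = -dx/dy = -23/23 = -1.0000
b = My - (perp slope)*Mx = 0.5 + (-23*1.5)/(-23) = 0.5 + 1.5000 = 2.0000

y = -1.0000x + 2.0000


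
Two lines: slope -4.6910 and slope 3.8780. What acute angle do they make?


m1-m2 = -8.569
1+m1*m2 = -17.191698
tan(theta) = |-8.569/(-17.191698)| = 0.498438
theta = arctan(|-8.569/(-17.191698)|) = 26.4934 degrees (acute angle)

26.4934 degrees


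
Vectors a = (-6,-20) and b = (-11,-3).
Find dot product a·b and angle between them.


a·b = -6*(-11) - 20*(-3) = 66 + 60 = 126
|a| = sqrt(36+400) = 20.8806
|b| = sqrt(121+9) = 11.4018
cos(theta) = 126/(sqrt(436)*sqrt(130)) = 126/sqrt(56680) = 0.529244
theta = arccos(126/sqrt(56680)) = 58.0456 degrees

a·b = 126, theta = 58.0456 deg


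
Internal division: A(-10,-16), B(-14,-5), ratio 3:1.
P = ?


Px = (3*(-14) + 1*(-10))/4 = -52/4 = -13.0000
Py = (3*(-5) + 1*(-16))/4 = -31/4 = -7.7500

P = (-13.0000, -7.7500)


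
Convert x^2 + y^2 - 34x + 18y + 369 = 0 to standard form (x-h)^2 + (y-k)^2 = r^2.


h = -D/2 = 34/2 = 17
k = -E/2 = -18/2 = -9
r^2 = h^2 + k^2 - F = 289 + 81 - 369 = 1
r = 1

Center (17, -9), radius = 1


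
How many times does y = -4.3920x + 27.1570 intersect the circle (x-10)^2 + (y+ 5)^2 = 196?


Substitute y = -4.3920x + 27.1570: (x-10)^2 + (-4.3920x+27.1570+ 5)^2 = 196
Expand to Ax^2 + Bx + C = 0, where b-k = 32.157
A = 1+m^2 = 20.289664
B = 2(m(b-k) - h) = 2(-4.3920*32.157 - 10) = -302.467088
C = h^2 + (b-k)^2 - r^2 = 100 + 1034.072649 - 196 = 938.072649
disc = B^2-4AC = 91486.3393 - 76132.7154 = 15353.6239
disc > 0

2 intersection points


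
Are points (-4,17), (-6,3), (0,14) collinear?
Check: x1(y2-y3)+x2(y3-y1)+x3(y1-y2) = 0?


-4*(3-14) - 6*(14-17) + 0*(17-3)
= 44 + 18 + 0 = 62

No, not collinear (determinant = 62)


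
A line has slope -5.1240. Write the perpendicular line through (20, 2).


Perpendicular slope = -1/m1 = -1/(-5.1240) = 0.1952
b2 = y0 - m2*x0 = 2 + 20/(-5.1240) = 2 - 3.9032 = -1.9032

y = 0.1952x - 1.9032


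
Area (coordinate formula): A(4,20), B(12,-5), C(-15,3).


4*(-5-3) = -32
12*(3-20) = -204
-15*(20+ 5) = -375
sum = -611
Area = |-611|/2 = 305.5000

305.5000 sq units


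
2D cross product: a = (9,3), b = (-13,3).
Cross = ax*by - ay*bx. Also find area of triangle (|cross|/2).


cross = 9*3 - 3*(-13) = 27 + 39 = 66
Triangle area = |66|/2 = 66/2 = 33.0000

cross = 66, triangle area = 33.0000


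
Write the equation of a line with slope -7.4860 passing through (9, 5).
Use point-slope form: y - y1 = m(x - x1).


y - 5 = -7.4860(x - 9)
y = -7.4860x + 5 + 7.4860*9
y = -7.4860x + 72.3740

y = -7.4860x + 72.3740


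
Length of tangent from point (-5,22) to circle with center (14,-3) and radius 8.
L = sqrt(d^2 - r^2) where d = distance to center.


d = sqrt((-5-14)^2 + (22+ 3)^2) = sqrt(361+625) = 31.4006
L = sqrt(986.0000 - 64) = sqrt(922.0000) = 30.3645

30.3645


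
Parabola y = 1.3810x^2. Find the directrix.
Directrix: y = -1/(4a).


a = 1.3810
1/(4a) = 0.1810
directrix: y = -0.1810 = -0.1810

y = -0.1810


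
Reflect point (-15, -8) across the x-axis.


Reflection rule for x-axis: (x, -y)
(-15, -8) -> (-15, 8)

(-15, 8)


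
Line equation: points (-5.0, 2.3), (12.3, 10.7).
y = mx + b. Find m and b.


m = (8.4)/(17.3) = 0.4855
b = y1 - m*x1 = 2.3 - (8.4*(-5.0))/(17.3) = 2.3 + 2.4277 = 4.7277

y = 0.4855x + 4.7277


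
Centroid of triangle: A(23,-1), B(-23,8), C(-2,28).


Gx = (23- 23- 2)/3 = -2/3 = -0.6667
Gy = (-1+8+28)/3 = 35/3 = 11.6667

G = (-0.6667, 11.6667)


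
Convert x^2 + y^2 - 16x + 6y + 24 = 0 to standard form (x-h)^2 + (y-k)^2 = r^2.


h = -D/2 = 16/2 = 8
k = -E/2 = -6/2 = -3
r^2 = h^2 + k^2 - F = 64 + 9 - 24 = 49
r = 7

Center (8, -3), radius = 7


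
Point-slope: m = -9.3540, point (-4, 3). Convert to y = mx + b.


y - 3 = -9.3540(x + 4)
y = -9.3540x + 3 + 9.3540*(-4)
y = -9.3540x - 34.4160

y = -9.3540x - 34.4160


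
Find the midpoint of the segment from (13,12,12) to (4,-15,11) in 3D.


Mx = (13+4)/2 = 8.5000
My = (12- 15)/2 = -1.5000
Mz = (12+11)/2 = 11.5000

M = (8.5000, -1.5000, 11.5000)


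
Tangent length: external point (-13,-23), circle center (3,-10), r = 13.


d = sqrt((-13-3)^2 + (-23+ 10)^2) = sqrt(256+169) = 20.6155
L = sqrt(425.0000 - 169) = sqrt(256.0000) = 16.0000

16.0000


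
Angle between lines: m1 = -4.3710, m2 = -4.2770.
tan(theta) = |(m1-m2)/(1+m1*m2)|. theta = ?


m1-m2 = -0.094
1+m1*m2 = 19.694767
tan(theta) = |-0.094/19.694767| = 0.004773
theta = arctan(|-0.094/19.694767|) = 0.2735 degrees (acute angle)

0.2735 degrees


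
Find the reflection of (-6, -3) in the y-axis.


Reflection rule for y-axis: (-x, y)
(-6, -3) -> (6, -3)

(6, -3)


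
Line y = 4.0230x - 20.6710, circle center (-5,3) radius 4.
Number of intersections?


Substitute y = 4.0230x - 20.6710: (x+ 5)^2 + (4.0230x- 20.6710-3)^2 = 16
Expand to Ax^2 + Bx + C = 0, where b-k = -23.671
A = 1+m^2 = 17.184529
B = 2(m(b-k) - h) = 2(4.0230*(-23.671) + 5) = -180.456866
C = h^2 + (b-k)^2 - r^2 = 25 + 560.316241 - 16 = 569.316241
disc = B^2-4AC = 32564.6805 - 39133.7258 = -6569.0453
disc < 0

0 intersection points


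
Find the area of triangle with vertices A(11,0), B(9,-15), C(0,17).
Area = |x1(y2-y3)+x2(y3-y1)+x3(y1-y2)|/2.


11*(-15-17) = -352
9*(17-0) = 153
0*(0+ 15) = 0
sum = -199
Area = |-199|/2 = 99.5000

99.5000 sq units


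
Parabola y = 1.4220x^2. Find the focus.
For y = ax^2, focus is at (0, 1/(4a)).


a = 1.4220
4a = 5.6880
focus = (0, 1/5.6880) = (0, 0.1758)

Focus = (0, 0.1758)


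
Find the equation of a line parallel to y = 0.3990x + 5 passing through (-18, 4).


Parallel lines have equal slopes.
m2 = 0.3990
b2 = 4 - 0.3990*(-18) = 11.1820

y = 0.3990x + 11.1820


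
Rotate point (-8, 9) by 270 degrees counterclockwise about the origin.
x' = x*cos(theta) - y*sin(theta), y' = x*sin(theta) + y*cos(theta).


cos(270) = 0, sin(270) = -1
x' = -8*0 - 9*(-1) = 9
y' = -8*(-1) + 9*0 = 8

(9, 8)


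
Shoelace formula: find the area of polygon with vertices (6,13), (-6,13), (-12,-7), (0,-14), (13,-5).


sum(xi*y_{i+1}) = 6*13 - 6*(-7) - 12*(-14) + 0*(-5) + 13*13 = 457
sum(yi*x_{i+1}) = 13*(-6) + 13*(-12) - 7*0 - 14*13 - 5*6 = -446
Area = |457 + 446|/2 = 903/2 = 451.5000

451.5000 sq units


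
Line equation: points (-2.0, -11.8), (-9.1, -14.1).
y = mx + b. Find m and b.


m = (-2.3)/(-7.1) = 0.3239
b = y1 - m*x1 = -11.8 - (-2.3*(-2.0))/(-7.1) = -11.8 + 0.6479 = -11.1521

y = 0.3239x - 11.1521


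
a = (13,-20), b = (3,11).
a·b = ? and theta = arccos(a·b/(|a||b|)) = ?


a·b = 13*3 - 20*11 = 39 - 220 = -181
|a| = sqrt(169+400) = 23.8537
|b| = sqrt(9+121) = 11.4018
cos(theta) = -181/(sqrt(569)*sqrt(130)) = -181/sqrt(73970) = -0.665504
theta = arccos(-181/sqrt(73970)) = 131.7210 degrees

a·b = -181, theta = 131.7210 deg


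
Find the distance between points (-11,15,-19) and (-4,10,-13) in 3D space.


dx=7, dy=-5, dz=6
d = sqrt(49+25+36) = sqrt(110) = 10.4881

10.4881


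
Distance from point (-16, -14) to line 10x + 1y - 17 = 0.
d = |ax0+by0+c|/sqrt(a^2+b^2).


|10*(-16) + 1*(-14) - 17| = |-191| = 191
sqrt(100 + 1) = sqrt(101) = 10.0499
d = 191/sqrt(101) = 19.0052

19.0052


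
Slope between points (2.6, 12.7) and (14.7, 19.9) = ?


dy = 19.9 - 12.7 = 7.2
dx = 14.7 - 2.6 = 12.1
m = 7.2/12.1 = 0.5950

m = 0.5950


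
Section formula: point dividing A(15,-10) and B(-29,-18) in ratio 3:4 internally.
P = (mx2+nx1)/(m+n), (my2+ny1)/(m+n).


Px = (3*(-29) + 4*15)/7 = -27/7 = -3.8571
Py = (3*(-18) + 4*(-10))/7 = -94/7 = -13.4286

P = (-3.8571, -13.4286)


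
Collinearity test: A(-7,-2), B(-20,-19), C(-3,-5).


-7*(-19+ 5) - 20*(-5+ 2) - 3*(-2+ 19)
= 98 + 60 - 51 = 107

No, not collinear (determinant = 107)


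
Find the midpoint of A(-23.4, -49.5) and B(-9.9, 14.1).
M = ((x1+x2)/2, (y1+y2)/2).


Mx = (-23.4 - 9.9)/2 = -33.3/2 = -16.6500
My = (-49.5 + 14.1)/2 = -35.4/2 = -17.7000

(-16.6500, -17.7000)


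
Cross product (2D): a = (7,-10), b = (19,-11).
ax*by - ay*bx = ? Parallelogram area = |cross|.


cross = 7*(-11) + 10*19 = -77 + 190 = 113
Parallelogram area = |113| = 113

cross = 113, parallelogram area = 113


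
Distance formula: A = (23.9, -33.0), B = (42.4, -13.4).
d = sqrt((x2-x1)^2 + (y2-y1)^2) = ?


dx = 42.4 - 23.9 = 18.5
dy = -13.4 + 33.0 = 19.6
d = sqrt(342.25 + 384.16) = sqrt(726.41) = 26.9520

26.9520


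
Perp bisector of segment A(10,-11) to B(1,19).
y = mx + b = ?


Midpoint = (5.5, 4)
Slope of AB = dy/dx = 30/(-9) = -3.3333
Perp slope = -dx/dy = 9/30 = 0.3000
b = My - (perp slope)*Mx = 4 + (-9*5.5)/30 = 4 - 1.6500 = 2.3500

y = 0.3000x + 2.3500


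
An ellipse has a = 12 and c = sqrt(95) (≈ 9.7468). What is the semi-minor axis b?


b^2 = 12^2 - (sqrt(95))^2 = 144 - 95 = 49
b = sqrt(49) = 7

b = 7


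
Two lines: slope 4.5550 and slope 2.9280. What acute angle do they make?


m1-m2 = 1.627
1+m1*m2 = 14.33704
tan(theta) = |1.627/14.33704| = 0.113482
theta = arctan(|1.627/14.33704|) = 6.4744 degrees (acute angle)

6.4744 degrees


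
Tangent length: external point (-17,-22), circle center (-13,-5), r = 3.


d = sqrt((-17+ 13)^2 + (-22+ 5)^2) = sqrt(16+289) = 17.4642
L = sqrt(305.0000 - 9) = sqrt(296.0000) = 17.2047

17.2047


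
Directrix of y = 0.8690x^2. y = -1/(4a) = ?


a = 0.8690
1/(4a) = 0.2877
directrix: y = -0.2877 = -0.2877

y = -0.2877


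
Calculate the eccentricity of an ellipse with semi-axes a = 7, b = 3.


c = sqrt(49-9) = sqrt(40) = 6.3246
e = c/a = sqrt(40)/7 = 0.9035

e = 0.9035


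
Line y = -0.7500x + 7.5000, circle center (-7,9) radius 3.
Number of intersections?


Substitute y = -0.7500x + 7.5000: (x+ 7)^2 + (-0.7500x+7.5000-9)^2 = 9
Expand to Ax^2 + Bx + C = 0, where b-k = -1.5
A = 1+m^2 = 1.5625
B = 2(m(b-k) - h) = 2(-0.7500*(-1.5) + 7) = 16.25
C = h^2 + (b-k)^2 - r^2 = 49 + 2.25 - 9 = 42.25
disc = B^2-4AC = 264.0625 - 264.0625 = 0
disc = 0

1 intersection point (tangent)


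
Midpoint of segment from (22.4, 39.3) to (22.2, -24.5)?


Mx = (22.4 + 22.2)/2 = 44.6/2 = 22.3000
My = (39.3 - 24.5)/2 = 14.8/2 = 7.4000

(22.3000, 7.4000)


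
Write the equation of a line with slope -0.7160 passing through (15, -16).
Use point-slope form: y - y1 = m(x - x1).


y + 16 = -0.7160(x - 15)
y = -0.7160x - 16 + 0.7160*15
y = -0.7160x - 5.2600

y = -0.7160x - 5.2600


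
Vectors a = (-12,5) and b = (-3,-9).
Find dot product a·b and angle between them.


a·b = -12*(-3) + 5*(-9) = 36 - 45 = -9
|a| = sqrt(144+25) = 13.0000
|b| = sqrt(9+81) = 9.4868
cos(theta) = -9/(sqrt(169)*sqrt(90)) = -9/sqrt(15210) = -0.072976
theta = arccos(-9/sqrt(15210)) = 94.1849 degrees

a·b = -9, theta = 94.1849 deg


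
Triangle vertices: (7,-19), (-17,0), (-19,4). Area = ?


7*(0-4) = -28
-17*(4+ 19) = -391
-19*(-19-0) = 361
sum = -58
Area = |-58|/2 = 29.0000

29.0000 sq units


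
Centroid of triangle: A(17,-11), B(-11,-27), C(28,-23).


Gx = (17- 11+28)/3 = 34/3 = 11.3333
Gy = (-11- 27- 23)/3 = -61/3 = -20.3333

G = (11.3333, -20.3333)


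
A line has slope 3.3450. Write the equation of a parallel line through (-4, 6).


Parallel lines have equal slopes.
m2 = 3.3450
b2 = 6 - 3.3450*(-4) = 19.3800

y = 3.3450x + 19.3800


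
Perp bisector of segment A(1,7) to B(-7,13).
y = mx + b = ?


Midpoint = (-3, 10)
Slope of AB = dy/dx = 6/(-8) = -0.7500
Perp slope = -dx/dy = 8/6 = 1.3333
b = My - (perp slope)*Mx = 10 + (-8*(-3))/6 = 10 + 4.0000 = 14.0000

y = 1.3333x + 14.0000


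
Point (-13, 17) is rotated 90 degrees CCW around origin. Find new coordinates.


cos(90) = 0, sin(90) = 1
x' = -13*0 - 17*1 = -17
y' = -13*1 + 17*0 = -13

(-17, -13)


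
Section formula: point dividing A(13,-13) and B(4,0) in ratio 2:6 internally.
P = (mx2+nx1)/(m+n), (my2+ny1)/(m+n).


Px = (2*4 + 6*13)/8 = 86/8 = 10.7500
Py = (2*0 + 6*(-13))/8 = -78/8 = -9.7500

P = (10.7500, -9.7500)


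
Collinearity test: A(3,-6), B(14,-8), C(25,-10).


3*(-8+ 10) + 14*(-10+ 6) + 25*(-6+ 8)
= 6 - 56 + 50 = 0

Yes, collinear (determinant = 0)


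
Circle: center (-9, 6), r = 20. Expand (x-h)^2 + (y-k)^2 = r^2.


(x+ 9)^2 + (y-6)^2 = 20^2
D = -2h = 18, E = -2k = -12
F = h^2+k^2-r^2 = 81+36-400 = -283

x^2 + y^2 + 18x - 12y - 283 = 0


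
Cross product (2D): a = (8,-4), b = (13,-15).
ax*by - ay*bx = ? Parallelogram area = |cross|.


cross = 8*(-15) + 4*13 = -120 + 52 = -68
Parallelogram area = |-68| = 68

cross = -68, parallelogram area = 68


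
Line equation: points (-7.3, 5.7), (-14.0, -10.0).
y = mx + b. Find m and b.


m = (-15.7)/(-6.7) = 2.3433
b = y1 - m*x1 = 5.7 - (-15.7*(-7.3))/(-6.7) = 5.7 + 17.1060 = 22.8060

y = 2.3433x + 22.8060


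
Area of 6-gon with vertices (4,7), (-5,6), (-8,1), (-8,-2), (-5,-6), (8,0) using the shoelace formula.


sum(xi*y_{i+1}) = 4*6 - 5*1 - 8*(-2) - 8*(-6) - 5*0 + 8*7 = 139
sum(yi*x_{i+1}) = 7*(-5) + 6*(-8) + 1*(-8) - 2*(-5) - 6*8 + 0*4 = -129
Area = |139 + 129|/2 = 268/2 = 134.0000

134.0000 sq units


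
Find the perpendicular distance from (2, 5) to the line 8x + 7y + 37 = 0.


|8*2 + 7*5 + 37| = |88| = 88
sqrt(64 + 49) = sqrt(113) = 10.6301
d = 88/sqrt(113) = 8.2783

8.2783


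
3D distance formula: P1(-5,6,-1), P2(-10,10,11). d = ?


dx=-5, dy=4, dz=12
d = sqrt(25+16+144) = sqrt(185) = 13.6015

13.6015


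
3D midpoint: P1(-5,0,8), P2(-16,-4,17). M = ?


Mx = (-5- 16)/2 = -10.5000
My = (0- 4)/2 = -2.0000
Mz = (8+17)/2 = 12.5000

M = (-10.5000, -2.0000, 12.5000)


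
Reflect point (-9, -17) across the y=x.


Reflection rule for y=x: (y, x)
(-9, -17) -> (-17, -9)

(-17, -9)


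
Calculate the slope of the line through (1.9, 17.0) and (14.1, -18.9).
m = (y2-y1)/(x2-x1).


dy = -18.9 - 17.0 = -35.9
dx = 14.1 - 1.9 = 12.2
m = -35.9/12.2 = -2.9426

m = -2.9426


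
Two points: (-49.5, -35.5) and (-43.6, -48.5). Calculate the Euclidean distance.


dx = -43.6 + 49.5 = 5.9
dy = -48.5 + 35.5 = -13.0
d = sqrt(34.81 + 169.0) = sqrt(203.81) = 14.2762

14.2762


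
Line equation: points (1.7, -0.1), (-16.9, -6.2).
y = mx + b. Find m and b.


m = (-6.1)/(-18.6) = 0.3280
b = y1 - m*x1 = -0.1 - (-6.1*1.7)/(-18.6) = -0.1 - 0.5575 = -0.6575

y = 0.3280x - 0.6575


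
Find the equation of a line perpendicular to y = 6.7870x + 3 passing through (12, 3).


Perpendicular slope = -1/m1 = -1/6.7870 = -0.1473
b2 = y0 - m2*x0 = 3 + 12/6.7870 = 3 + 1.7681 = 4.7681

y = -0.1473x + 4.7681


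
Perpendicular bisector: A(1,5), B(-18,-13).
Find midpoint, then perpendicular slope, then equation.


Midpoint = (-8.5, -4)
Slope of AB = dy/dx = -18/(-19) = 0.9474
Perp slope = -dx/dy = -19/18 = -1.0556
b = My - (perp slope)*Mx = -4 + (-19*(-8.5))/(-18) = -4 - 8.9722 = -12.9722

y = -1.0556x - 12.9722


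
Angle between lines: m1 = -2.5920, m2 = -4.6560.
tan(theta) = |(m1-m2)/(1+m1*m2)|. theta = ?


m1-m2 = 2.064
1+m1*m2 = 13.068352
tan(theta) = |2.064/13.068352| = 0.157939
theta = arctan(|2.064/13.068352|) = 8.9751 degrees (acute angle)

8.9751 degrees


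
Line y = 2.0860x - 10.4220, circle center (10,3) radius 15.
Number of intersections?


Substitute y = 2.0860x - 10.4220: (x-10)^2 + (2.0860x- 10.4220-3)^2 = 225
Expand to Ax^2 + Bx + C = 0, where b-k = -13.422
A = 1+m^2 = 5.351396
B = 2(m(b-k) - h) = 2(2.0860*(-13.422) - 10) = -75.996584
C = h^2 + (b-k)^2 - r^2 = 100 + 180.150084 - 225 = 55.150084
disc = B^2-4AC = 5775.4808 - 1180.5198 = 4594.9610
disc > 0

2 intersection points


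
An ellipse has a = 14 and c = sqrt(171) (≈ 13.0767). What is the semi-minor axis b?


b^2 = 14^2 - (sqrt(171))^2 = 196 - 171 = 25
b = sqrt(25) = 5

b = 5


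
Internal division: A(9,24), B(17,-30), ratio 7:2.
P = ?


Px = (7*17 + 2*9)/9 = 137/9 = 15.2222
Py = (7*(-30) + 2*24)/9 = -162/9 = -18.0000

P = (15.2222, -18.0000)


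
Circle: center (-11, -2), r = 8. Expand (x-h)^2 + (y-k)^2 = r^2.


(x+ 11)^2 + (y+ 2)^2 = 8^2
D = -2h = 22, E = -2k = 4
F = h^2+k^2-r^2 = 121+4-64 = 61

x^2 + y^2 + 22x + 4y + 61 = 0


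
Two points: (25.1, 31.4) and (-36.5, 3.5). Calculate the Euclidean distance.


dx = -36.5 - 25.1 = -61.6
dy = 3.5 - 31.4 = -27.9
d = sqrt(3794.56 + 778.41) = sqrt(4572.97) = 67.6237

67.6237


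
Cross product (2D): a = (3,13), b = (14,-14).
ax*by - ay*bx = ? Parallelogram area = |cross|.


cross = 3*(-14) - 13*14 = -42 - 182 = -224
Parallelogram area = |-224| = 224

cross = -224, parallelogram area = 224


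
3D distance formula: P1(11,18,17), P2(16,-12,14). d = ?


dx=5, dy=-30, dz=-3
d = sqrt(25+900+9) = sqrt(934) = 30.5614

30.5614


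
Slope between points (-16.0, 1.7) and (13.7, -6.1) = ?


dy = -6.1 - 1.7 = -7.8
dx = 13.7 + 16.0 = 29.7
m = -7.8/29.7 = -0.2626

m = -0.2626


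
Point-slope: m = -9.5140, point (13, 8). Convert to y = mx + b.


y - 8 = -9.5140(x - 13)
y = -9.5140x + 8 + 9.5140*13
y = -9.5140x + 131.6820

y = -9.5140x + 131.6820


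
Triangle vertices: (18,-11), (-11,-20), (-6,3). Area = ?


18*(-20-3) = -414
-11*(3+ 11) = -154
-6*(-11+ 20) = -54
sum = -622
Area = |-622|/2 = 311.0000

311.0000 sq units


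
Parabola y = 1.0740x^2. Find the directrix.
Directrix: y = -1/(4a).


a = 1.0740
1/(4a) = 0.2328
directrix: y = -0.2328 = -0.2328

y = -0.2328


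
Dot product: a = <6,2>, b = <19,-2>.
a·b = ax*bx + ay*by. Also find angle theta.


a·b = 6*19 + 2*(-2) = 114 - 4 = 110
|a| = sqrt(36+4) = 6.3246
|b| = sqrt(361+4) = 19.1050
cos(theta) = 110/(sqrt(40)*sqrt(365)) = 110/sqrt(14600) = 0.910366
theta = arccos(110/sqrt(14600)) = 24.4440 degrees

a·b = 110, theta = 24.4440 deg


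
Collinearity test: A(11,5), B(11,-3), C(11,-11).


11*(-3+ 11) + 11*(-11-5) + 11*(5+ 3)
= 88 - 176 + 88 = 0

Yes, collinear (determinant = 0)


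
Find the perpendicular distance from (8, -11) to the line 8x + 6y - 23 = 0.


|8*8 + 6*(-11) - 23| = |-25| = 25
sqrt(64 + 36) = sqrt(100) = 10.0000
d = 25/sqrt(100) = 2.5000

2.5000


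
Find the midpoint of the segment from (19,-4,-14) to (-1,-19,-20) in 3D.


Mx = (19- 1)/2 = 9.0000
My = (-4- 19)/2 = -11.5000
Mz = (-14- 20)/2 = -17.0000

M = (9.0000, -11.5000, -17.0000)


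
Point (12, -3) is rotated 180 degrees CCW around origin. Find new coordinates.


cos(180) = -1, sin(180) = 0
x' = 12*(-1) + 3*0 = -12
y' = 12*0 - 3*(-1) = 3

(-12, 3)


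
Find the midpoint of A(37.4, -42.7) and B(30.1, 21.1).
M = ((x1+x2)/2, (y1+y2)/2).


Mx = (37.4 + 30.1)/2 = 67.5/2 = 33.7500
My = (-42.7 + 21.1)/2 = -21.6/2 = -10.8000

(33.7500, -10.8000)


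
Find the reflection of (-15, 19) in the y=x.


Reflection rule for y=x: (y, x)
(-15, 19) -> (19, -15)

(19, -15)


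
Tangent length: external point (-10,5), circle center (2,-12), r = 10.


d = sqrt((-10-2)^2 + (5+ 12)^2) = sqrt(144+289) = 20.8087
L = sqrt(433.0000 - 100) = sqrt(333.0000) = 18.2483

18.2483


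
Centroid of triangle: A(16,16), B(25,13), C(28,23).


Gx = (16+25+28)/3 = 69/3 = 23.0000
Gy = (16+13+23)/3 = 52/3 = 17.3333

G = (23.0000, 17.3333)


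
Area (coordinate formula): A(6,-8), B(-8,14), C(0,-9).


6*(14+ 9) = 138
-8*(-9+ 8) = 8
0*(-8-14) = 0
sum = 146
Area = |146|/2 = 73.0000

73.0000 sq units


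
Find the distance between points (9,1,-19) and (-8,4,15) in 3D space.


dx=-17, dy=3, dz=34
d = sqrt(289+9+1156) = sqrt(1454) = 38.1314

38.1314


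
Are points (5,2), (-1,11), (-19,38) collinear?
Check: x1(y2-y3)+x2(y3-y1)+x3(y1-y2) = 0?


5*(11-38) - 1*(38-2) - 19*(2-11)
= -135 - 36 + 171 = 0

Yes, collinear (determinant = 0)


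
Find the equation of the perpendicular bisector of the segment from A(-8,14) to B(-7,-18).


Midpoint = (-7.5, -2)
Slope of AB = dy/dx = -32/1 = -32.0000
Perp slope = -dx/dy = 1/32 = 0.0312
b = My - (perp slope)*Mx = -2 + (1*(-7.5))/(-32) = -2 + 0.2344 = -1.7656

y = 0.0312x - 1.7656


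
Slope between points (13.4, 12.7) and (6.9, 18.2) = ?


dy = 18.2 - 12.7 = 5.5
dx = 6.9 - 13.4 = -6.5
m = 5.5/(-6.5) = -0.8462

m = -0.8462


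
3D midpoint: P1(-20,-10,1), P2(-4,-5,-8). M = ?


Mx = (-20- 4)/2 = -12.0000
My = (-10- 5)/2 = -7.5000
Mz = (1- 8)/2 = -3.5000

M = (-12.0000, -7.5000, -3.5000)


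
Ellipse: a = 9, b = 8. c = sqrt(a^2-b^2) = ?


c^2 = 9^2 - 8^2 = 81 - 64 = 17
c = sqrt(17) = 4.1231

c = 4.1231


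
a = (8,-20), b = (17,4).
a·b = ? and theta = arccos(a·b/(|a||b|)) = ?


a·b = 8*17 - 20*4 = 136 - 80 = 56
|a| = sqrt(64+400) = 21.5407
|b| = sqrt(289+16) = 17.4642
cos(theta) = 56/(sqrt(464)*sqrt(305)) = 56/sqrt(141520) = 0.148860
theta = arccos(56/sqrt(141520)) = 81.4391 degrees

a·b = 56, theta = 81.4391 deg


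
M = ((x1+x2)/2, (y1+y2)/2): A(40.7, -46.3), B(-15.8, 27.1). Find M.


Mx = (40.7 - 15.8)/2 = 24.9/2 = 12.4500
My = (-46.3 + 27.1)/2 = -19.2/2 = -9.6000

(12.4500, -9.6000)


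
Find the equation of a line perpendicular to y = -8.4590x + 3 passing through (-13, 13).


Perpendicular slope = -1/m1 = -1/(-8.4590) = 0.1182
b2 = y0 - m2*x0 = 13 - 13/(-8.4590) = 13 + 1.5368 = 14.5368

y = 0.1182x + 14.5368


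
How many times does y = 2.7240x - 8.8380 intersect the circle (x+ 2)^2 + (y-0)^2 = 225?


Substitute y = 2.7240x - 8.8380: (x+ 2)^2 + (2.7240x- 8.8380-0)^2 = 225
Expand to Ax^2 + Bx + C = 0, where b-k = -8.838
A = 1+m^2 = 8.420176
B = 2(m(b-k) - h) = 2(2.7240*(-8.838) + 2) = -44.149424
C = h^2 + (b-k)^2 - r^2 = 4 + 78.110244 - 225 = -142.889756
disc = B^2-4AC = 1949.1716 + 4812.6276 = 6761.7992
disc > 0

2 intersection points


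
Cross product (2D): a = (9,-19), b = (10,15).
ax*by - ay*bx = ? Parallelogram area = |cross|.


cross = 9*15 + 19*10 = 135 + 190 = 325
Parallelogram area = |325| = 325

cross = 325, parallelogram area = 325


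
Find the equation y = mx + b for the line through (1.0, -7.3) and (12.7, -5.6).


m = (1.7)/(11.7) = 0.1453
b = y1 - m*x1 = -7.3 - (1.7*1.0)/(11.7) = -7.3 - 0.1453 = -7.4453

y = 0.1453x - 7.4453


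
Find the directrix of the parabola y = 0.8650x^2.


a = 0.8650
1/(4a) = 0.2890
directrix: y = -0.2890 = -0.2890

y = -0.2890


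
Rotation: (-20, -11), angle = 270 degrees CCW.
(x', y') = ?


cos(270) = 0, sin(270) = -1
x' = -20*0 + 11*(-1) = -11
y' = -20*(-1) - 11*0 = 20

(-11, 20)


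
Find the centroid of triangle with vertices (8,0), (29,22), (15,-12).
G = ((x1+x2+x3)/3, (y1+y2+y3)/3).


Gx = (8+29+15)/3 = 52/3 = 17.3333
Gy = (0+22- 12)/3 = 10/3 = 3.3333

G = (17.3333, 3.3333)


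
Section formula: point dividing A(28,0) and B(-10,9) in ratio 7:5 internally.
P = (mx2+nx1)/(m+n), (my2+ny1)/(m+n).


Px = (7*(-10) + 5*28)/12 = 70/12 = 5.8333
Py = (7*9 + 5*0)/12 = 63/12 = 5.2500

P = (5.8333, 5.2500)


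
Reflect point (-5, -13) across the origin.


Reflection rule for origin: (-x, -y)
(-5, -13) -> (5, 13)

(5, 13)


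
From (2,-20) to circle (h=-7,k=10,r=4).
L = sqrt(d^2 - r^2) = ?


d = sqrt((2+ 7)^2 + (-20-10)^2) = sqrt(81+900) = 31.3209
L = sqrt(981.0000 - 16) = sqrt(965.0000) = 31.0644

31.0644


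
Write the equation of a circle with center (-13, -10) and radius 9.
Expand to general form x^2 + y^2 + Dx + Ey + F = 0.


(x+ 13)^2 + (y+ 10)^2 = 9^2
D = -2h = 26, E = -2k = 20
F = h^2+k^2-r^2 = 169+100-81 = 188

x^2 + y^2 + 26x + 20y + 188 = 0


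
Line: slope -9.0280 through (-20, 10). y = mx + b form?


y - 10 = -9.0280(x + 20)
y = -9.0280x + 10 + 9.0280*(-20)
y = -9.0280x - 170.5600

y = -9.0280x - 170.5600


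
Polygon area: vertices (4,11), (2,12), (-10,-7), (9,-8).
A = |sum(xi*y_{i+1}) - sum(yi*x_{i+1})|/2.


sum(xi*y_{i+1}) = 4*12 + 2*(-7) - 10*(-8) + 9*11 = 213
sum(yi*x_{i+1}) = 11*2 + 12*(-10) - 7*9 - 8*4 = -193
Area = |213 + 193|/2 = 406/2 = 203.0000

203.0000 sq units


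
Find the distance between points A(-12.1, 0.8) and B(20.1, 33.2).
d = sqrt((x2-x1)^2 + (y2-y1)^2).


dx = 20.1 + 12.1 = 32.2
dy = 33.2 - 0.8 = 32.4
d = sqrt(1036.84 + 1049.76) = sqrt(2086.6) = 45.6793

45.6793


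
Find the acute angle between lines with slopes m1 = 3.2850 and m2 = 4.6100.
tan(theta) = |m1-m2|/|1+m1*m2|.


m1-m2 = -1.325
1+m1*m2 = 16.14385
tan(theta) = |-1.325/16.14385| = 0.082075
theta = arctan(|-1.325/16.14385|) = 4.6920 degrees (acute angle)

4.6920 degrees


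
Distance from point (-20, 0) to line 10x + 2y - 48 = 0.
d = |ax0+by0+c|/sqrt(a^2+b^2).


|10*(-20) + 2*0 - 48| = |-248| = 248
sqrt(100 + 4) = sqrt(104) = 10.1980
d = 248/sqrt(104) = 24.3184

24.3184


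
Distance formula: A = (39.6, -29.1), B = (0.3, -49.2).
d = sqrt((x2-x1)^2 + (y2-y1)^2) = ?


dx = 0.3 - 39.6 = -39.3
dy = -49.2 + 29.1 = -20.1
d = sqrt(1544.49 + 404.01) = sqrt(1948.5) = 44.1418

44.1418


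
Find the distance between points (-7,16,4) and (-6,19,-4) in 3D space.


dx=1, dy=3, dz=-8
d = sqrt(1+9+64) = sqrt(74) = 8.6023

8.6023


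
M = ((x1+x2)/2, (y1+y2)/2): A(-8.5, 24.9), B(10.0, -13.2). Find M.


Mx = (-8.5 + 10.0)/2 = 1.5/2 = 0.7500
My = (24.9 - 13.2)/2 = 11.7/2 = 5.8500

(0.7500, 5.8500)
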